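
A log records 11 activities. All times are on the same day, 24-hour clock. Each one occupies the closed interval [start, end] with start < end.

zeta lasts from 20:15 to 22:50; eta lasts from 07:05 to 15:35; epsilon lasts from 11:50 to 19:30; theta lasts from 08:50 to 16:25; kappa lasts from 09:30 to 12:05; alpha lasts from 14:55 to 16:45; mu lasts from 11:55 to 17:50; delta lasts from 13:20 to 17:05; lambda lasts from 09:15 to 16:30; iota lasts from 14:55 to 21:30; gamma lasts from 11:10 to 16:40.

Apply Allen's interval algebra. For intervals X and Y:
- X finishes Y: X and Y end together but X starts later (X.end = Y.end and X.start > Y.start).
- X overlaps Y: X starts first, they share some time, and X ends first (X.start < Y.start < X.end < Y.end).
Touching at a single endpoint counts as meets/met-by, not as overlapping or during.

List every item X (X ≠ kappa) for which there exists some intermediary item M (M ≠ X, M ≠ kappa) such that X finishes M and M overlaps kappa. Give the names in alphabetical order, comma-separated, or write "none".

Target kappa = [09:30, 12:05].
Intermediaries M with M overlaps kappa: none.
Union: none.

none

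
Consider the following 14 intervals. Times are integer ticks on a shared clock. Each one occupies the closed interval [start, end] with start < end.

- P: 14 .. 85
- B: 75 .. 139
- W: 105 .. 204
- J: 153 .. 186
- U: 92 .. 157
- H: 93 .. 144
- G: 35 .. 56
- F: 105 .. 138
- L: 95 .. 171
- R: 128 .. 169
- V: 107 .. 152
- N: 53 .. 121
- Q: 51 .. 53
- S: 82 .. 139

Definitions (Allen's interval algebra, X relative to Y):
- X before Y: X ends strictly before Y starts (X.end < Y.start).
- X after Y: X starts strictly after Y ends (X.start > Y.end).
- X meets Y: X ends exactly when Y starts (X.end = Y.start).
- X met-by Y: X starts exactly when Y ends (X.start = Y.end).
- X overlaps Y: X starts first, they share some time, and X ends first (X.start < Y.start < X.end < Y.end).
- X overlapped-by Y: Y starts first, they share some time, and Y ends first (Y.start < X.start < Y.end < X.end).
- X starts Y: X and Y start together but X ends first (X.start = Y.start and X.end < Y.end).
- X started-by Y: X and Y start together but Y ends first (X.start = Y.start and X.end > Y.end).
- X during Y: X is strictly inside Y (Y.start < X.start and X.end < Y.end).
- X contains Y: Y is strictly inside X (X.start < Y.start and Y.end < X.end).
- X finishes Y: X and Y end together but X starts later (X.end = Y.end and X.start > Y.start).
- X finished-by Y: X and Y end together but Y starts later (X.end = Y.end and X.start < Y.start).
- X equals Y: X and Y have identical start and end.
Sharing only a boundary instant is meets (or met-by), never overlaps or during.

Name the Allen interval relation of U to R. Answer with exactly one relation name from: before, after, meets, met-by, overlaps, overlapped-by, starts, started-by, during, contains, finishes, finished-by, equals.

U = [92, 157]; R = [128, 169].
Compare endpoints: U.start < R.start, U.start < R.end, U.end > R.start, U.end < R.end.
That pattern is 'overlaps'.

overlaps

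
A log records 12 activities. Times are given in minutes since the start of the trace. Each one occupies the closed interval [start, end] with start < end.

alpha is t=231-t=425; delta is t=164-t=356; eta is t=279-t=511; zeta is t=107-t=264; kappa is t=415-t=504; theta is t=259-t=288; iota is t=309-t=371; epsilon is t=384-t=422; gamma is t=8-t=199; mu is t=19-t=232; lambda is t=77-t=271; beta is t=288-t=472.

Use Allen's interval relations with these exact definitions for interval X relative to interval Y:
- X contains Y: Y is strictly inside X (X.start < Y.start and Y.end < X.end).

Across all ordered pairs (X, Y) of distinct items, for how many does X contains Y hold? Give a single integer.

11

Checking all 132 ordered pairs for relation 'contains'; matching pairs in alphabetical order:
(alpha, epsilon): alpha contains epsilon ✓
(alpha, iota): alpha contains iota ✓
(alpha, theta): alpha contains theta ✓
(beta, epsilon): beta contains epsilon ✓
(beta, iota): beta contains iota ✓
(delta, theta): delta contains theta ✓
(eta, beta): eta contains beta ✓
(eta, epsilon): eta contains epsilon ✓
(eta, iota): eta contains iota ✓
(eta, kappa): eta contains kappa ✓
(lambda, zeta): lambda contains zeta ✓
Count: 11.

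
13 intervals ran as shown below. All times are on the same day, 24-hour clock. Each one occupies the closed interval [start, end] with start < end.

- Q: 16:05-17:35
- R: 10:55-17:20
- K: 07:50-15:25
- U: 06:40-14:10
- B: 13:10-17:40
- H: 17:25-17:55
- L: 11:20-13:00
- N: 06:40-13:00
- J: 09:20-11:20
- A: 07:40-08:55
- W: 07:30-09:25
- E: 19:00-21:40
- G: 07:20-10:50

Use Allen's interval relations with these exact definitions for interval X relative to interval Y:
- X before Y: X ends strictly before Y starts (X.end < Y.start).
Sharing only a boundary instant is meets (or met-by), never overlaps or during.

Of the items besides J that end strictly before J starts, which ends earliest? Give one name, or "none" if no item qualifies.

Target J = [09:20, 11:20].
A [07:40, 08:55] → before → candidate.
B [13:10, 17:40] → after → excluded.
E [19:00, 21:40] → after → excluded.
G [07:20, 10:50] → overlaps → excluded.
H [17:25, 17:55] → after → excluded.
K [07:50, 15:25] → contains → excluded.
L [11:20, 13:00] → met-by → excluded.
N [06:40, 13:00] → contains → excluded.
Q [16:05, 17:35] → after → excluded.
R [10:55, 17:20] → overlapped-by → excluded.
U [06:40, 14:10] → contains → excluded.
W [07:30, 09:25] → overlaps → excluded.
Among candidates, earliest end is 08:55 → A.

A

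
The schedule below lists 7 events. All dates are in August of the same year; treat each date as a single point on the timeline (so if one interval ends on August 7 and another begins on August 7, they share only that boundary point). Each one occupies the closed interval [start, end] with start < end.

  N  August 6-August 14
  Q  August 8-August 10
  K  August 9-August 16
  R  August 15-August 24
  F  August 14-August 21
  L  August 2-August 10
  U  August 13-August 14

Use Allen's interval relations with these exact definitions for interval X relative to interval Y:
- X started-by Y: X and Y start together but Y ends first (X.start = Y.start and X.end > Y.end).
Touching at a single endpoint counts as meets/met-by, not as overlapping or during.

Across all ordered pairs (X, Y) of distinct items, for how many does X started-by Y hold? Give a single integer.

0

Checking all 42 ordered pairs for relation 'started-by'; matching pairs in alphabetical order:
No pair satisfies it.
Count: 0.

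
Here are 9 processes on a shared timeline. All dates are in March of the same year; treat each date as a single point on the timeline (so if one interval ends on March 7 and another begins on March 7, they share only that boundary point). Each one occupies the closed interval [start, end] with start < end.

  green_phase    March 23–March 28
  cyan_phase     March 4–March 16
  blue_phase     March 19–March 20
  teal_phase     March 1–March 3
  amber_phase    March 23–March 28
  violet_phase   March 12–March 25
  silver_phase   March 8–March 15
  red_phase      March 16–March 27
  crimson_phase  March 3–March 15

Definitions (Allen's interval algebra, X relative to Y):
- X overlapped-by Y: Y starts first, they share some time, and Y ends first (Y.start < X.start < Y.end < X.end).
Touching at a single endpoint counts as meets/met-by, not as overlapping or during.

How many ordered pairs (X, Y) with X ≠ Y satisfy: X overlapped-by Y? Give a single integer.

Checking all 72 ordered pairs for relation 'overlapped-by'; matching pairs in alphabetical order:
(amber_phase, red_phase): amber_phase overlapped-by red_phase ✓
(amber_phase, violet_phase): amber_phase overlapped-by violet_phase ✓
(cyan_phase, crimson_phase): cyan_phase overlapped-by crimson_phase ✓
(green_phase, red_phase): green_phase overlapped-by red_phase ✓
(green_phase, violet_phase): green_phase overlapped-by violet_phase ✓
(red_phase, violet_phase): red_phase overlapped-by violet_phase ✓
(violet_phase, crimson_phase): violet_phase overlapped-by crimson_phase ✓
(violet_phase, cyan_phase): violet_phase overlapped-by cyan_phase ✓
(violet_phase, silver_phase): violet_phase overlapped-by silver_phase ✓
Count: 9.

9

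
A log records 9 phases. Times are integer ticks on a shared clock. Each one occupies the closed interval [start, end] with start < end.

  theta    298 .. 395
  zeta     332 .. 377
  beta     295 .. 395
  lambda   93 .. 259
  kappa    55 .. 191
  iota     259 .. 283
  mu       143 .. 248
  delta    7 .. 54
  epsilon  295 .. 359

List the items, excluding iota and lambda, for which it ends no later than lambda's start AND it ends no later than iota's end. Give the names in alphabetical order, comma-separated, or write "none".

delta

Conditions: its end is no later than lambda's start (X.end <= 93) AND its end is no later than iota's end (X.end <= 283).
beta: end 395 <= 93? ✗; end 395 <= 283? ✗ → no.
delta: end 54 <= 93? ✓; end 54 <= 283? ✓ → yes.
epsilon: end 359 <= 93? ✗; end 359 <= 283? ✗ → no.
kappa: end 191 <= 93? ✗; end 191 <= 283? ✓ → no.
mu: end 248 <= 93? ✗; end 248 <= 283? ✓ → no.
theta: end 395 <= 93? ✗; end 395 <= 283? ✗ → no.
zeta: end 377 <= 93? ✗; end 377 <= 283? ✗ → no.
Result: delta.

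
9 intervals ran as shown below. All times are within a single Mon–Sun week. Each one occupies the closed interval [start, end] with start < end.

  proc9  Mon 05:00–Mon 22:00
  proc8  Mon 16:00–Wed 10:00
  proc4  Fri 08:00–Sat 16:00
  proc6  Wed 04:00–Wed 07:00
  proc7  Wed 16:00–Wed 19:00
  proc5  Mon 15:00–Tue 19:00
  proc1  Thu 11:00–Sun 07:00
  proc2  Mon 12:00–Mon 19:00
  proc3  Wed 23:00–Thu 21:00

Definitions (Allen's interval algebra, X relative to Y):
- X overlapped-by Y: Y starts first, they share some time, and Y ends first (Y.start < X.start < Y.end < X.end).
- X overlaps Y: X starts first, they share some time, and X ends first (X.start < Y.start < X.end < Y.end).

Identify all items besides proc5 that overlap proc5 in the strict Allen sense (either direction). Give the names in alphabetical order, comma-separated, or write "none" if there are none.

Target proc5 = [Mon 15:00, Tue 19:00].
proc1 [Thu 11:00, Sun 07:00] → after → no.
proc2 [Mon 12:00, Mon 19:00] → overlaps → yes.
proc3 [Wed 23:00, Thu 21:00] → after → no.
proc4 [Fri 08:00, Sat 16:00] → after → no.
proc6 [Wed 04:00, Wed 07:00] → after → no.
proc7 [Wed 16:00, Wed 19:00] → after → no.
proc8 [Mon 16:00, Wed 10:00] → overlapped-by → yes.
proc9 [Mon 05:00, Mon 22:00] → overlaps → yes.
Result: proc2, proc8, proc9.

proc2, proc8, proc9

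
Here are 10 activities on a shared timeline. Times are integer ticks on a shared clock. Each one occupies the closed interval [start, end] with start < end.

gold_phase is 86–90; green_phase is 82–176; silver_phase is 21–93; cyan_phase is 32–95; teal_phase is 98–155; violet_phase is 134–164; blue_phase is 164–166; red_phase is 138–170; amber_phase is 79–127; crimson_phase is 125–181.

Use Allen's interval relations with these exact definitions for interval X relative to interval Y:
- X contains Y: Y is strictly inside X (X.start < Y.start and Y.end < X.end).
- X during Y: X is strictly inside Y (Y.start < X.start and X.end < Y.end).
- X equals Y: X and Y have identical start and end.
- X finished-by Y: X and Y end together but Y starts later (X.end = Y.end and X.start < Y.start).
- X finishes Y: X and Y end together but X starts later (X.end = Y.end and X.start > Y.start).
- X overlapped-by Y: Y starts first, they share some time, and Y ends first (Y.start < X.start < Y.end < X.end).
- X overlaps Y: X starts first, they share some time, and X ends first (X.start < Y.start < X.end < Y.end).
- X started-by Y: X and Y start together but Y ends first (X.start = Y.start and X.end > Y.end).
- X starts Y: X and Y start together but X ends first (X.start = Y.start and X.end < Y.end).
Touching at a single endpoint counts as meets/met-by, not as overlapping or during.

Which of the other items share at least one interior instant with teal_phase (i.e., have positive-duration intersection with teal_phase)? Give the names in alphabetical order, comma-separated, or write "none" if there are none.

amber_phase, crimson_phase, green_phase, red_phase, violet_phase

Target teal_phase = [98, 155].
amber_phase [79, 127] → overlaps → yes.
blue_phase [164, 166] → after → no.
crimson_phase [125, 181] → overlapped-by → yes.
cyan_phase [32, 95] → before → no.
gold_phase [86, 90] → before → no.
green_phase [82, 176] → contains → yes.
red_phase [138, 170] → overlapped-by → yes.
silver_phase [21, 93] → before → no.
violet_phase [134, 164] → overlapped-by → yes.
Result: amber_phase, crimson_phase, green_phase, red_phase, violet_phase.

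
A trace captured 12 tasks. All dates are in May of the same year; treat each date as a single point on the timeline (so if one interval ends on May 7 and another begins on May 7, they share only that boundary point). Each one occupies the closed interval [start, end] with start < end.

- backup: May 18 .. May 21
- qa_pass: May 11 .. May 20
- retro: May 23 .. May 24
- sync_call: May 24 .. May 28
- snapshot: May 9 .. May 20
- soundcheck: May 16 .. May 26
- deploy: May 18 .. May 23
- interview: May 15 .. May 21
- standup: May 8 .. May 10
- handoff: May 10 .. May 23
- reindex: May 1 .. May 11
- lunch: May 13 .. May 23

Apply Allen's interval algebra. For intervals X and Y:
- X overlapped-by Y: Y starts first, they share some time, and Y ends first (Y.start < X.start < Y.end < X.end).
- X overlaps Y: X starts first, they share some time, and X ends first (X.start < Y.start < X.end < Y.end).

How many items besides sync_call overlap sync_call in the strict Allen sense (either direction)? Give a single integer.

Target sync_call = [May 24, May 28].
backup [May 18, May 21] → before → no.
deploy [May 18, May 23] → before → no.
handoff [May 10, May 23] → before → no.
interview [May 15, May 21] → before → no.
lunch [May 13, May 23] → before → no.
qa_pass [May 11, May 20] → before → no.
reindex [May 1, May 11] → before → no.
retro [May 23, May 24] → meets → no.
snapshot [May 9, May 20] → before → no.
soundcheck [May 16, May 26] → overlaps → counts.
standup [May 8, May 10] → before → no.
Total: 1.

1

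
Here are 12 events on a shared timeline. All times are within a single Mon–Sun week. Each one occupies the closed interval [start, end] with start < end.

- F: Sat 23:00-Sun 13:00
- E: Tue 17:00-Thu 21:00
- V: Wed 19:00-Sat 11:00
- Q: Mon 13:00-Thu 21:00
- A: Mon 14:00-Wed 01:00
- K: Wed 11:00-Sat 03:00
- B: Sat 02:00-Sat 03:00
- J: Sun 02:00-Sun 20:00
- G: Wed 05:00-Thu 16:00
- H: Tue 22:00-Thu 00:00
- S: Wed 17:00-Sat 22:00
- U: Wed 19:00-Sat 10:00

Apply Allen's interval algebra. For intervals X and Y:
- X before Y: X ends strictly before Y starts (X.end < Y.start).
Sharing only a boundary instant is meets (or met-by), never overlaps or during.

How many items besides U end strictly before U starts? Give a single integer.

Target U = [Wed 19:00, Sat 10:00].
A [Mon 14:00, Wed 01:00] → before → counts.
B [Sat 02:00, Sat 03:00] → during → no.
E [Tue 17:00, Thu 21:00] → overlaps → no.
F [Sat 23:00, Sun 13:00] → after → no.
G [Wed 05:00, Thu 16:00] → overlaps → no.
H [Tue 22:00, Thu 00:00] → overlaps → no.
J [Sun 02:00, Sun 20:00] → after → no.
K [Wed 11:00, Sat 03:00] → overlaps → no.
Q [Mon 13:00, Thu 21:00] → overlaps → no.
S [Wed 17:00, Sat 22:00] → contains → no.
V [Wed 19:00, Sat 11:00] → started-by → no.
Total: 1.

1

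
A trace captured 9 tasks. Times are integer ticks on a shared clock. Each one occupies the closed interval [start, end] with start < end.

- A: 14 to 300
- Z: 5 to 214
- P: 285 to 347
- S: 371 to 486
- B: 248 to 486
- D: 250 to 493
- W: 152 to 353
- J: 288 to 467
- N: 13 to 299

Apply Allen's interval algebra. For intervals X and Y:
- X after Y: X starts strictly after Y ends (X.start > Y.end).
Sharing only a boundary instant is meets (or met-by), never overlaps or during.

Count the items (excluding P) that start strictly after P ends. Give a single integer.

1

Target P = [285, 347].
A [14, 300] → overlaps → no.
B [248, 486] → contains → no.
D [250, 493] → contains → no.
J [288, 467] → overlapped-by → no.
N [13, 299] → overlaps → no.
S [371, 486] → after → counts.
W [152, 353] → contains → no.
Z [5, 214] → before → no.
Total: 1.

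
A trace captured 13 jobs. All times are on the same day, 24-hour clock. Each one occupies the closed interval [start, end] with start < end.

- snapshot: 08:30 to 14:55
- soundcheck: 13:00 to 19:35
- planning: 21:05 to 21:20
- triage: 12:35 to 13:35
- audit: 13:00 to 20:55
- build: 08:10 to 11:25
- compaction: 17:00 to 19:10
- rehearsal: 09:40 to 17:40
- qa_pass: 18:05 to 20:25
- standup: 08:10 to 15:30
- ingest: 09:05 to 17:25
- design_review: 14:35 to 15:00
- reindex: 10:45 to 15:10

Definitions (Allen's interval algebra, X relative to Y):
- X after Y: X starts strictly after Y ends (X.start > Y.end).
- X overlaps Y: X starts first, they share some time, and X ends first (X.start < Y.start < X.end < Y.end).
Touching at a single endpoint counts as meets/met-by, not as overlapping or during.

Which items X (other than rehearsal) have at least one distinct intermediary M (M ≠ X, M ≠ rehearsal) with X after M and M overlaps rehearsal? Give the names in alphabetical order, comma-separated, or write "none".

Target rehearsal = [09:40, 17:40].
Intermediaries M with M overlaps rehearsal: build, ingest, snapshot, standup.
Via build — items with X after build: audit, compaction, design_review, planning, qa_pass, soundcheck, triage.
Via ingest — items with X after ingest: planning, qa_pass.
Via snapshot — items with X after snapshot: compaction, planning, qa_pass.
Via standup — items with X after standup: compaction, planning, qa_pass.
Union: audit, compaction, design_review, planning, qa_pass, soundcheck, triage.

audit, compaction, design_review, planning, qa_pass, soundcheck, triage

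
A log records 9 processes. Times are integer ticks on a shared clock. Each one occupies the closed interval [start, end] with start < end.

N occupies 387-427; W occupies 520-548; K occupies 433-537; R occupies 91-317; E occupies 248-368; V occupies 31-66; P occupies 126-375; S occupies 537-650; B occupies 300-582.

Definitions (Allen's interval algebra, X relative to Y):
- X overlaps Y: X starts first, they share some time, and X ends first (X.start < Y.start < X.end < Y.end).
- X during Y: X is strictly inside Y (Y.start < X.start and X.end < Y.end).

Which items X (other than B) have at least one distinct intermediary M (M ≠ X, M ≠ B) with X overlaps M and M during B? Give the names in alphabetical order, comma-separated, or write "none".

Target B = [300, 582].
Intermediaries M with M during B: K, N, W.
Via K — items with X overlaps K: none.
Via N — items with X overlaps N: none.
Via W — items with X overlaps W: K.
Union: K.

K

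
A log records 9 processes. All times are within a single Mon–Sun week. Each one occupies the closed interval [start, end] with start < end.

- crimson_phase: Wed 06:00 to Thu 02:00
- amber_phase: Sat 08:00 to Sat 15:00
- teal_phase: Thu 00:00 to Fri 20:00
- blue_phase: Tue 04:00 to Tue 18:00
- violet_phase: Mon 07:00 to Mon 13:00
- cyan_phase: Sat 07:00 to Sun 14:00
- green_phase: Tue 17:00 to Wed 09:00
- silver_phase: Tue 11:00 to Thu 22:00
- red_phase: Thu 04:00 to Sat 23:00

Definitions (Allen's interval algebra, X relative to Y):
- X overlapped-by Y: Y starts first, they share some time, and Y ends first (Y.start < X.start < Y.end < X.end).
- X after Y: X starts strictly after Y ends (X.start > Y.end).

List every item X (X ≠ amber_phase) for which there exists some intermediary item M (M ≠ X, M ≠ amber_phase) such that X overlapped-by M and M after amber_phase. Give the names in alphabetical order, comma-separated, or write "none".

none

Target amber_phase = [Sat 08:00, Sat 15:00].
Intermediaries M with M after amber_phase: none.
Union: none.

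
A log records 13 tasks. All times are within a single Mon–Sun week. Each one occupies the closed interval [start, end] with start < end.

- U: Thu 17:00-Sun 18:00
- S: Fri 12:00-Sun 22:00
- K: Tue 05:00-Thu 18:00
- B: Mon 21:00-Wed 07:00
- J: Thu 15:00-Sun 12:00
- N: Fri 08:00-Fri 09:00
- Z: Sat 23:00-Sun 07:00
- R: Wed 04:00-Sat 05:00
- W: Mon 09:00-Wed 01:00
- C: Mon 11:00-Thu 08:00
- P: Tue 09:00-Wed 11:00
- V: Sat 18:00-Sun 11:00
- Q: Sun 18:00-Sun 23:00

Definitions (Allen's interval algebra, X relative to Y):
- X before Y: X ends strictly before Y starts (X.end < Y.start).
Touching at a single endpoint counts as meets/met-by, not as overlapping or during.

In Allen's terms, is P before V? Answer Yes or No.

P = [Tue 09:00, Wed 11:00], V = [Sat 18:00, Sun 11:00].
Actual relation of P to V: before.
Asked whether 'before' holds → Yes.

Yes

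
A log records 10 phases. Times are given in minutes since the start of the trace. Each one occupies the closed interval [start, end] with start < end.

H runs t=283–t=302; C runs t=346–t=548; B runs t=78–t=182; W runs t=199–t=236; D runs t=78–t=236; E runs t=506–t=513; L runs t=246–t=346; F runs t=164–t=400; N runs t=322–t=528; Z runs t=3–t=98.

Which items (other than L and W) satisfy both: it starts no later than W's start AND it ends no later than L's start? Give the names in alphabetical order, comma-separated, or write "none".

Conditions: its start is no later than W's start (X.start <= t=199) AND its end is no later than L's start (X.end <= t=246).
B: start t=78 <= t=199? ✓; end t=182 <= t=246? ✓ → yes.
C: start t=346 <= t=199? ✗; end t=548 <= t=246? ✗ → no.
D: start t=78 <= t=199? ✓; end t=236 <= t=246? ✓ → yes.
E: start t=506 <= t=199? ✗; end t=513 <= t=246? ✗ → no.
F: start t=164 <= t=199? ✓; end t=400 <= t=246? ✗ → no.
H: start t=283 <= t=199? ✗; end t=302 <= t=246? ✗ → no.
N: start t=322 <= t=199? ✗; end t=528 <= t=246? ✗ → no.
Z: start t=3 <= t=199? ✓; end t=98 <= t=246? ✓ → yes.
Result: B, D, Z.

B, D, Z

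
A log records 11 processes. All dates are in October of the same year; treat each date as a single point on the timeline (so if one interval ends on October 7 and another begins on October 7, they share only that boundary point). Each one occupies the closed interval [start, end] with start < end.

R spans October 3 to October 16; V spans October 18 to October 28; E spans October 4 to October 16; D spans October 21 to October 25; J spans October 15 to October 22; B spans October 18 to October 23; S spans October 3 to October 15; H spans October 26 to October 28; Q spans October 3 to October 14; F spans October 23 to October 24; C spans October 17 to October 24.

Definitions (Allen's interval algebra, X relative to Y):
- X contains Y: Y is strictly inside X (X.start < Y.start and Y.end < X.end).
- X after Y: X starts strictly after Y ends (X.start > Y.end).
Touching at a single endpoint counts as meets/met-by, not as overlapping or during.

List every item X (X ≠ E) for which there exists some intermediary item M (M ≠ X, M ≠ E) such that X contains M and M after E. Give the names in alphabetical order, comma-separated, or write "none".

C, D, V

Target E = [October 4, October 16].
Intermediaries M with M after E: B, C, D, F, H, V.
Via B — items with X contains B: C.
Via C — items with X contains C: none.
Via D — items with X contains D: V.
Via F — items with X contains F: D, V.
Via H — items with X contains H: none.
Via V — items with X contains V: none.
Union: C, D, V.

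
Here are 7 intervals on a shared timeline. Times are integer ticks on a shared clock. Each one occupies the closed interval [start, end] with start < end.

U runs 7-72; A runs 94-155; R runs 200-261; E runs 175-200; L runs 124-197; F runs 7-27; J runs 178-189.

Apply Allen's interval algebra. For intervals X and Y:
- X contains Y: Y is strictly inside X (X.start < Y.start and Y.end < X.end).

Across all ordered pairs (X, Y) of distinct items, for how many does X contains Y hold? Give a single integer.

Checking all 42 ordered pairs for relation 'contains'; matching pairs in alphabetical order:
(E, J): E contains J ✓
(L, J): L contains J ✓
Count: 2.

2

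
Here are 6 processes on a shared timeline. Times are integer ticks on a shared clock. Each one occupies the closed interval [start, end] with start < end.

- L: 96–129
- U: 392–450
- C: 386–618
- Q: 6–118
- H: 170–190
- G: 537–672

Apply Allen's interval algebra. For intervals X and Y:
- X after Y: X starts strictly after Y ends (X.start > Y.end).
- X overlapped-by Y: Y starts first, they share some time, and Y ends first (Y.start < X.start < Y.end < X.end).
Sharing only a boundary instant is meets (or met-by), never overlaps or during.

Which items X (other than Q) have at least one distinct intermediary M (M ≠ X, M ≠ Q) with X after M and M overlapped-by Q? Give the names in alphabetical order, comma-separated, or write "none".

Target Q = [6, 118].
Intermediaries M with M overlapped-by Q: L.
Via L — items with X after L: C, G, H, U.
Union: C, G, H, U.

C, G, H, U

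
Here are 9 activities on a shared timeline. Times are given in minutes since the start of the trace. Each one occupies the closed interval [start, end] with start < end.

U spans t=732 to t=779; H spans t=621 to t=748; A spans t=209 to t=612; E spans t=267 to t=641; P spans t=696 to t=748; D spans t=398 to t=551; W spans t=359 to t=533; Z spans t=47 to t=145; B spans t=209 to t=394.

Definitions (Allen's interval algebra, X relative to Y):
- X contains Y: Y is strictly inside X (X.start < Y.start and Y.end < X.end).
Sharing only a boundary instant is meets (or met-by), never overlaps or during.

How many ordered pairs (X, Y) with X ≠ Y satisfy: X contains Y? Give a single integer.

4

Checking all 72 ordered pairs for relation 'contains'; matching pairs in alphabetical order:
(A, D): A contains D ✓
(A, W): A contains W ✓
(E, D): E contains D ✓
(E, W): E contains W ✓
Count: 4.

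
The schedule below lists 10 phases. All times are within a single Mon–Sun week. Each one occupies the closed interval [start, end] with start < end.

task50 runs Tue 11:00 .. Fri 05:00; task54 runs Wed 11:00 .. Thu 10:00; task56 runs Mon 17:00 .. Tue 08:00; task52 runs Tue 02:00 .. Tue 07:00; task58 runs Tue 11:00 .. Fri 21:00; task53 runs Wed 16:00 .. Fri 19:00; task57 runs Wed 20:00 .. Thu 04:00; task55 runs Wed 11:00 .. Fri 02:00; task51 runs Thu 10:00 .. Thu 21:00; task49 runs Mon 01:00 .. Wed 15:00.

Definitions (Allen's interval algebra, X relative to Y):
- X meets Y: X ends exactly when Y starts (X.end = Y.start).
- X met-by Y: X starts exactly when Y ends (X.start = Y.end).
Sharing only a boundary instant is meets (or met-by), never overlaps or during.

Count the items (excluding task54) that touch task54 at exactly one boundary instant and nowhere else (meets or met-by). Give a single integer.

Target task54 = [Wed 11:00, Thu 10:00].
task49 [Mon 01:00, Wed 15:00] → overlaps → no.
task50 [Tue 11:00, Fri 05:00] → contains → no.
task51 [Thu 10:00, Thu 21:00] → met-by → counts.
task52 [Tue 02:00, Tue 07:00] → before → no.
task53 [Wed 16:00, Fri 19:00] → overlapped-by → no.
task55 [Wed 11:00, Fri 02:00] → started-by → no.
task56 [Mon 17:00, Tue 08:00] → before → no.
task57 [Wed 20:00, Thu 04:00] → during → no.
task58 [Tue 11:00, Fri 21:00] → contains → no.
Total: 1.

1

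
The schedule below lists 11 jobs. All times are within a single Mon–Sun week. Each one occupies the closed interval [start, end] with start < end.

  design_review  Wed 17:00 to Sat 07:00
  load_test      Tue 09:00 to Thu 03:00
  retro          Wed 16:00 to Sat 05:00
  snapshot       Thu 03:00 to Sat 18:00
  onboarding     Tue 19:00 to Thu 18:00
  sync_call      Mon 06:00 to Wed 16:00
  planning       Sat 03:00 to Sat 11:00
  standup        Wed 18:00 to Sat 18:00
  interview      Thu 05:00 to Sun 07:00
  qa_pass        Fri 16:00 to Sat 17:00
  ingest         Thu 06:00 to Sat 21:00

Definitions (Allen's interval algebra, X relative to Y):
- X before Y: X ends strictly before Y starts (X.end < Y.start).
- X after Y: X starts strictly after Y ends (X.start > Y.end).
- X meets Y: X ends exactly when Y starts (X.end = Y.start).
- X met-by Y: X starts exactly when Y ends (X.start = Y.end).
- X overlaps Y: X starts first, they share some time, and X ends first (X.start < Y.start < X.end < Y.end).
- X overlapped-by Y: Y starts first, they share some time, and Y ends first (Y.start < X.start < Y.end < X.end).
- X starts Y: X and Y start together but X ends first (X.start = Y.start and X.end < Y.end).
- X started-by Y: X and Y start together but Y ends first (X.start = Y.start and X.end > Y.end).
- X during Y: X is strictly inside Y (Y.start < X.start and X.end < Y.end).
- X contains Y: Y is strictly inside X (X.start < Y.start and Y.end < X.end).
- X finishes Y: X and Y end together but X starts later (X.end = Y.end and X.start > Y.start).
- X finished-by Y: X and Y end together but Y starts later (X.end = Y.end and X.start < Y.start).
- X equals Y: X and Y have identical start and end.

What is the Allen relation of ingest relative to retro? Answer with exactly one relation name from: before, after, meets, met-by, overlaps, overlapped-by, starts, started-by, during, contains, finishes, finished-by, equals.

ingest = [Thu 06:00, Sat 21:00]; retro = [Wed 16:00, Sat 05:00].
Compare endpoints: ingest.start > retro.start, ingest.start < retro.end, ingest.end > retro.start, ingest.end > retro.end.
That pattern is 'overlapped-by'.

overlapped-by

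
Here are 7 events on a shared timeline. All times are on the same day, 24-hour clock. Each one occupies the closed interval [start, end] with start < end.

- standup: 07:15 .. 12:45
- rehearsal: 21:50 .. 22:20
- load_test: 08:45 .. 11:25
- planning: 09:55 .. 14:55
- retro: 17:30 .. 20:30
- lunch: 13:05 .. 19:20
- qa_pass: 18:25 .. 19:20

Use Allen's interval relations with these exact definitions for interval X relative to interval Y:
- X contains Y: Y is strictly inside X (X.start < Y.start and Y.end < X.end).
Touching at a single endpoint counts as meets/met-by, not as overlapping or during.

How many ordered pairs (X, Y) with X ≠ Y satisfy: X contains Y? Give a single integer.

Checking all 42 ordered pairs for relation 'contains'; matching pairs in alphabetical order:
(retro, qa_pass): retro contains qa_pass ✓
(standup, load_test): standup contains load_test ✓
Count: 2.

2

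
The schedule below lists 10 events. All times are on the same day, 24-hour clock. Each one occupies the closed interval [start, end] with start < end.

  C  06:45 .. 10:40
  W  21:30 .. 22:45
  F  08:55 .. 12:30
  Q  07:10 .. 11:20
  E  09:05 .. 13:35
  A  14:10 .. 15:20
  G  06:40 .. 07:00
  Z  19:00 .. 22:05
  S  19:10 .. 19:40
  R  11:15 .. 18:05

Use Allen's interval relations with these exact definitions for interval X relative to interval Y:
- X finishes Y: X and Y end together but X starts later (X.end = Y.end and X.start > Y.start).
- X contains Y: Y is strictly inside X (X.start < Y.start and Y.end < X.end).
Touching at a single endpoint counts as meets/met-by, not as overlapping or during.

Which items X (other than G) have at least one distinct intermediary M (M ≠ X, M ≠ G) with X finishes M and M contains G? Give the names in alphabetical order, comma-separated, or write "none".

Target G = [06:40, 07:00].
Intermediaries M with M contains G: none.
Union: none.

none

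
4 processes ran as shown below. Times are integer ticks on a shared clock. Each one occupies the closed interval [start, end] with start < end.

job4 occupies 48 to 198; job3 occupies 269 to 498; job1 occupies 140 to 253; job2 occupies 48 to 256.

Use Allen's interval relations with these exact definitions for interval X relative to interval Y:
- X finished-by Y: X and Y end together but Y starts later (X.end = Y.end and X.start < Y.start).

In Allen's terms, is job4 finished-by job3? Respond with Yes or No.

job4 = [48, 198], job3 = [269, 498].
Actual relation of job4 to job3: before.
Asked whether 'finished-by' holds → No.

No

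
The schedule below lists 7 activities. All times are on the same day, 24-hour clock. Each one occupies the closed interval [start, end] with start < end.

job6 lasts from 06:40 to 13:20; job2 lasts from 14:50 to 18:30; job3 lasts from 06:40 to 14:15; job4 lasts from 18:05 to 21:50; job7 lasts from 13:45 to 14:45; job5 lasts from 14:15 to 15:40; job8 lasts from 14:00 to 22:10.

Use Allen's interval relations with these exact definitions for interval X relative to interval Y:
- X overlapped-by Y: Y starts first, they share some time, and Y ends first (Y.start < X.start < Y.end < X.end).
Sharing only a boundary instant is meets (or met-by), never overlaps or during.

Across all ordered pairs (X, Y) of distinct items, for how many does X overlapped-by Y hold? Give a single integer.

Checking all 42 ordered pairs for relation 'overlapped-by'; matching pairs in alphabetical order:
(job2, job5): job2 overlapped-by job5 ✓
(job4, job2): job4 overlapped-by job2 ✓
(job5, job7): job5 overlapped-by job7 ✓
(job7, job3): job7 overlapped-by job3 ✓
(job8, job3): job8 overlapped-by job3 ✓
(job8, job7): job8 overlapped-by job7 ✓
Count: 6.

6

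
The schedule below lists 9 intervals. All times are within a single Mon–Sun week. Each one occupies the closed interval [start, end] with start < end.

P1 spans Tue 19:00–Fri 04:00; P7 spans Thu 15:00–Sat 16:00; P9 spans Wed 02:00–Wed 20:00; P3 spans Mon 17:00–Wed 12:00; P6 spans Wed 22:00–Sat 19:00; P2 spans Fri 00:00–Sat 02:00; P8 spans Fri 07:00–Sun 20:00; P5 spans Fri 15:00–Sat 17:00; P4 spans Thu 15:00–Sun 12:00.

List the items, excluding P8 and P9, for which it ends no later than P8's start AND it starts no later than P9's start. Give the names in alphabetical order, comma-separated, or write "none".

Conditions: its end is no later than P8's start (X.end <= Fri 07:00) AND its start is no later than P9's start (X.start <= Wed 02:00).
P1: end Fri 04:00 <= Fri 07:00? ✓; start Tue 19:00 <= Wed 02:00? ✓ → yes.
P2: end Sat 02:00 <= Fri 07:00? ✗; start Fri 00:00 <= Wed 02:00? ✗ → no.
P3: end Wed 12:00 <= Fri 07:00? ✓; start Mon 17:00 <= Wed 02:00? ✓ → yes.
P4: end Sun 12:00 <= Fri 07:00? ✗; start Thu 15:00 <= Wed 02:00? ✗ → no.
P5: end Sat 17:00 <= Fri 07:00? ✗; start Fri 15:00 <= Wed 02:00? ✗ → no.
P6: end Sat 19:00 <= Fri 07:00? ✗; start Wed 22:00 <= Wed 02:00? ✗ → no.
P7: end Sat 16:00 <= Fri 07:00? ✗; start Thu 15:00 <= Wed 02:00? ✗ → no.
Result: P1, P3.

P1, P3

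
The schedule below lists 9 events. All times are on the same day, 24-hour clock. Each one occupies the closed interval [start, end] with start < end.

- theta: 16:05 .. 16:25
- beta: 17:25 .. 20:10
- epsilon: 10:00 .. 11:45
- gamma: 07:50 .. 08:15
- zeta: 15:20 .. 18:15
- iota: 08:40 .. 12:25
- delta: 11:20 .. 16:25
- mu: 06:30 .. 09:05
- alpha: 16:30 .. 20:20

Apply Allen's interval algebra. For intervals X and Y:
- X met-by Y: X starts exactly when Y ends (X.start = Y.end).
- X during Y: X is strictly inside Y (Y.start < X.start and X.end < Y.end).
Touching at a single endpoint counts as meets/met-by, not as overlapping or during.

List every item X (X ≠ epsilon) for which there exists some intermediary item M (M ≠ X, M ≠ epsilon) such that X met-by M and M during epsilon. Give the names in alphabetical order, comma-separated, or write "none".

Target epsilon = [10:00, 11:45].
Intermediaries M with M during epsilon: none.
Union: none.

none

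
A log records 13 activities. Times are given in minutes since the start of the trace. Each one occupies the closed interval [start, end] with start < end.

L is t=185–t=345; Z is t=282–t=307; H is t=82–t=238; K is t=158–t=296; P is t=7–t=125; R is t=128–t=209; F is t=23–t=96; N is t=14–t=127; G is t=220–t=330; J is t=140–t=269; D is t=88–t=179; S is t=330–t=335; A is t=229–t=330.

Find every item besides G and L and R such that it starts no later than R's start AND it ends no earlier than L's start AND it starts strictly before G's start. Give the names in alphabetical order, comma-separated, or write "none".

H

Conditions: its start is no later than R's start (X.start <= t=128) AND its end is no earlier than L's start (X.end >= t=185) AND its start is strictly before G's start (X.start < t=220).
A: start t=229 <= t=128? ✗; end t=330 >= t=185? ✓; start t=229 < t=220? ✗ → no.
D: start t=88 <= t=128? ✓; end t=179 >= t=185? ✗; start t=88 < t=220? ✓ → no.
F: start t=23 <= t=128? ✓; end t=96 >= t=185? ✗; start t=23 < t=220? ✓ → no.
H: start t=82 <= t=128? ✓; end t=238 >= t=185? ✓; start t=82 < t=220? ✓ → yes.
J: start t=140 <= t=128? ✗; end t=269 >= t=185? ✓; start t=140 < t=220? ✓ → no.
K: start t=158 <= t=128? ✗; end t=296 >= t=185? ✓; start t=158 < t=220? ✓ → no.
N: start t=14 <= t=128? ✓; end t=127 >= t=185? ✗; start t=14 < t=220? ✓ → no.
P: start t=7 <= t=128? ✓; end t=125 >= t=185? ✗; start t=7 < t=220? ✓ → no.
S: start t=330 <= t=128? ✗; end t=335 >= t=185? ✓; start t=330 < t=220? ✗ → no.
Z: start t=282 <= t=128? ✗; end t=307 >= t=185? ✓; start t=282 < t=220? ✗ → no.
Result: H.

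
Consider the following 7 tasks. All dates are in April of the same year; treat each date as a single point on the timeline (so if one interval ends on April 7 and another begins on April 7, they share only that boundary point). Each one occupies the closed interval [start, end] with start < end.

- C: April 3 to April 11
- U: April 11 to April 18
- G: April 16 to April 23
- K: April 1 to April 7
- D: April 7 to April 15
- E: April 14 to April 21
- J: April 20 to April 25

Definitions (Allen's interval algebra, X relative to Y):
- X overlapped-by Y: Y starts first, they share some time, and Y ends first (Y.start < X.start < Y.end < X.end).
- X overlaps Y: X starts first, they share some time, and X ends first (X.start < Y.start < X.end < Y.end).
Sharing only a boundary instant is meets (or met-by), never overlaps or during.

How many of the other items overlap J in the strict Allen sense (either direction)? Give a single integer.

Target J = [April 20, April 25].
C [April 3, April 11] → before → no.
D [April 7, April 15] → before → no.
E [April 14, April 21] → overlaps → counts.
G [April 16, April 23] → overlaps → counts.
K [April 1, April 7] → before → no.
U [April 11, April 18] → before → no.
Total: 2.

2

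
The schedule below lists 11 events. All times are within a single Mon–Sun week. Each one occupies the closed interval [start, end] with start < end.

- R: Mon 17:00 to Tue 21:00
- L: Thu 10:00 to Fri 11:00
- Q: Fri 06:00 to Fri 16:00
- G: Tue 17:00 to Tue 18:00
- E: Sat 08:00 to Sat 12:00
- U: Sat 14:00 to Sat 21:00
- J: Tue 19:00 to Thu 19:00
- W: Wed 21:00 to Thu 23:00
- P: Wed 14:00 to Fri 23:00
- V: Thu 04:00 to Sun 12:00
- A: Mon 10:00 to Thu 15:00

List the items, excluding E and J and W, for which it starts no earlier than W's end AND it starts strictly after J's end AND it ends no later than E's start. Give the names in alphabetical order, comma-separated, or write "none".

Conditions: its start is no earlier than W's end (X.start >= Thu 23:00) AND its start is strictly after J's end (X.start > Thu 19:00) AND its end is no later than E's start (X.end <= Sat 08:00).
A: start Mon 10:00 >= Thu 23:00? ✗; start Mon 10:00 > Thu 19:00? ✗; end Thu 15:00 <= Sat 08:00? ✓ → no.
G: start Tue 17:00 >= Thu 23:00? ✗; start Tue 17:00 > Thu 19:00? ✗; end Tue 18:00 <= Sat 08:00? ✓ → no.
L: start Thu 10:00 >= Thu 23:00? ✗; start Thu 10:00 > Thu 19:00? ✗; end Fri 11:00 <= Sat 08:00? ✓ → no.
P: start Wed 14:00 >= Thu 23:00? ✗; start Wed 14:00 > Thu 19:00? ✗; end Fri 23:00 <= Sat 08:00? ✓ → no.
Q: start Fri 06:00 >= Thu 23:00? ✓; start Fri 06:00 > Thu 19:00? ✓; end Fri 16:00 <= Sat 08:00? ✓ → yes.
R: start Mon 17:00 >= Thu 23:00? ✗; start Mon 17:00 > Thu 19:00? ✗; end Tue 21:00 <= Sat 08:00? ✓ → no.
U: start Sat 14:00 >= Thu 23:00? ✓; start Sat 14:00 > Thu 19:00? ✓; end Sat 21:00 <= Sat 08:00? ✗ → no.
V: start Thu 04:00 >= Thu 23:00? ✗; start Thu 04:00 > Thu 19:00? ✗; end Sun 12:00 <= Sat 08:00? ✗ → no.
Result: Q.

Q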